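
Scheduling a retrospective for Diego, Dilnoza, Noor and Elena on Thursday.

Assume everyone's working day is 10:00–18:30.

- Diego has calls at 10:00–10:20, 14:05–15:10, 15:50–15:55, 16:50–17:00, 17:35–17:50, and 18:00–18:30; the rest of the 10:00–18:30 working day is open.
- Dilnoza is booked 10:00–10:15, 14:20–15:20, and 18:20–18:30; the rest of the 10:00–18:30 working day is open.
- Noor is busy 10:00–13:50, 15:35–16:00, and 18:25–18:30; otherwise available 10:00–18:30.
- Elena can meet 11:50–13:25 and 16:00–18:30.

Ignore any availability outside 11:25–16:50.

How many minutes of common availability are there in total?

Diego free within 10:00–18:30: 10:20–14:05, 15:10–15:50, 15:55–16:50, 17:00–17:35, 17:50–18:00.
Dilnoza free within 10:00–18:30: 10:15–14:20, 15:20–18:20.
Noor free within 10:00–18:30: 13:50–15:35, 16:00–18:25.
Diego ∩ Dilnoza: 10:20–14:05, 15:20–15:50, 15:55–16:50, 17:00–17:35, 17:50–18:00.
Diego ∩ Dilnoza ∩ Noor: 13:50–14:05, 15:20–15:35, 16:00–16:50, 17:00–17:35, 17:50–18:00.
Diego ∩ Dilnoza ∩ Noor ∩ Elena: 16:00–16:50, 17:00–17:35, 17:50–18:00.
Restricted to 11:25–16:50: 16:00–16:50.
Total common minutes: 50.

50 minutes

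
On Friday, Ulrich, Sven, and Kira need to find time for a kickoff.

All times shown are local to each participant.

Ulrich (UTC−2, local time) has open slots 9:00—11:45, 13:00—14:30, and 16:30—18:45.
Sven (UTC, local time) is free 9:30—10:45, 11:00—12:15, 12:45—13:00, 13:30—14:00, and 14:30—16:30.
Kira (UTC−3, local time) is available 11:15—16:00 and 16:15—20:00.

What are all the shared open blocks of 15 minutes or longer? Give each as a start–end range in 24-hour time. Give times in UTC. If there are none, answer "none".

Ulrich → UTC: 11:00–13:45, 15:00–16:30, 18:30–20:45.
Sven → UTC: 09:30–10:45, 11:00–12:15, 12:45–13:00, 13:30–14:00, 14:30–16:30.
Kira → UTC: 14:15–19:00, 19:15–23:00.
Ulrich ∩ Sven: 11:00–12:15, 12:45–13:00, 13:30–13:45, 15:00–16:30.
Ulrich ∩ Sven ∩ Kira: 15:00–16:30.
Windows ≥ 15 min: 15:00–16:30.

15:00–16:30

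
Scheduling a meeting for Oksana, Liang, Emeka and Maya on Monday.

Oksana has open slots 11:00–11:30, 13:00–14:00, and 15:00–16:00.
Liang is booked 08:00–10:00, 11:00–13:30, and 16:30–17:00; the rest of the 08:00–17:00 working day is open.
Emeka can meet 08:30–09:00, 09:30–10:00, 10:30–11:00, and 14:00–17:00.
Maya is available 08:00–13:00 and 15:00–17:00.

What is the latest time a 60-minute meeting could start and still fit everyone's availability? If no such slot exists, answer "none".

Liang free within 08:00–17:00: 10:00–11:00, 13:30–16:30.
Oksana ∩ Liang: 13:30–14:00, 15:00–16:00.
Oksana ∩ Liang ∩ Emeka: 15:00–16:00.
Oksana ∩ Liang ∩ Emeka ∩ Maya: 15:00–16:00.
Windows ≥ 60 min: 15:00–16:00.
Latest start in the last window 15:00–16:00 is 16:00 − 60 min = 15:00.

15:00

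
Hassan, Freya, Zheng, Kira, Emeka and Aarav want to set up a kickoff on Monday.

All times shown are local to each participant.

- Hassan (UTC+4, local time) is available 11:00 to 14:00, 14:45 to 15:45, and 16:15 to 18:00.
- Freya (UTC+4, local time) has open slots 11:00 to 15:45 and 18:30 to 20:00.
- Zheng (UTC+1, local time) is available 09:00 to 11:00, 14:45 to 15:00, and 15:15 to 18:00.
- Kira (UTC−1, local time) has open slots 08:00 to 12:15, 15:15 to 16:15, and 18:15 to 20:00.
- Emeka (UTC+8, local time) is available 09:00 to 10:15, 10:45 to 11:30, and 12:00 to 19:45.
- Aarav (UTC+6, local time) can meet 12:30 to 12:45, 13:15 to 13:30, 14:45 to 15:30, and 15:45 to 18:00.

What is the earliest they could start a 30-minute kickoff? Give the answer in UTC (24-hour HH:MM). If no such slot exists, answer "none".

09:00

Hassan → UTC: 07:00–10:00, 10:45–11:45, 12:15–14:00.
Freya → UTC: 07:00–11:45, 14:30–16:00.
Zheng → UTC: 08:00–10:00, 13:45–14:00, 14:15–17:00.
Kira → UTC: 09:00–13:15, 16:15–17:15, 19:15–21:00.
Emeka → UTC: 01:00–02:15, 02:45–03:30, 04:00–11:45.
Aarav → UTC: 06:30–06:45, 07:15–07:30, 08:45–09:30, 09:45–12:00.
Hassan ∩ Freya: 07:00–10:00, 10:45–11:45.
Hassan ∩ Freya ∩ Zheng: 08:00–10:00.
Hassan ∩ Freya ∩ Zheng ∩ Kira: 09:00–10:00.
Hassan ∩ Freya ∩ Zheng ∩ Kira ∩ Emeka: 09:00–10:00.
Hassan ∩ Freya ∩ Zheng ∩ Kira ∩ Emeka ∩ Aarav: 09:00–09:30, 09:45–10:00.
Windows ≥ 30 min: 09:00–09:30.
Earliest such window starts at 09:00.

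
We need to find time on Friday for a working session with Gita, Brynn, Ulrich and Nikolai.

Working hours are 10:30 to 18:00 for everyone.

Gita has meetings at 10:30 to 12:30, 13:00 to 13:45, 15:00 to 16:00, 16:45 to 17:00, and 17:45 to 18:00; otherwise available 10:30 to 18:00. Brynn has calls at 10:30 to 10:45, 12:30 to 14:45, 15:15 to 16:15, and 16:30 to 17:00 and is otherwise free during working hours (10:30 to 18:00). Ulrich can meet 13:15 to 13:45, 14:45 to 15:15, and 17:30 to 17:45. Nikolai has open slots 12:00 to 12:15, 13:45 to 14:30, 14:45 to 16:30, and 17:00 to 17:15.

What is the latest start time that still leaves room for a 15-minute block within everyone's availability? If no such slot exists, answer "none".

Gita free within 10:30–18:00: 12:30–13:00, 13:45–15:00, 16:00–16:45, 17:00–17:45.
Brynn free within 10:30–18:00: 10:45–12:30, 14:45–15:15, 16:15–16:30, 17:00–18:00.
Gita ∩ Brynn: 14:45–15:00, 16:15–16:30, 17:00–17:45.
Gita ∩ Brynn ∩ Ulrich: 14:45–15:00, 17:30–17:45.
Gita ∩ Brynn ∩ Ulrich ∩ Nikolai: 14:45–15:00.
Windows ≥ 15 min: 14:45–15:00.
Latest start in the last window 14:45–15:00 is 15:00 − 15 min = 14:45.

14:45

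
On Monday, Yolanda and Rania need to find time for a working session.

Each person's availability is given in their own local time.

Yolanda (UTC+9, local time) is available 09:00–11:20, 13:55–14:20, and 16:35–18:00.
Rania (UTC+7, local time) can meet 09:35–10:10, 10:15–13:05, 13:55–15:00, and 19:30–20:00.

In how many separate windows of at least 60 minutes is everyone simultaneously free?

Yolanda → UTC: 00:00–02:20, 04:55–05:20, 07:35–09:00.
Rania → UTC: 02:35–03:10, 03:15–06:05, 06:55–08:00, 12:30–13:00.
Yolanda ∩ Rania: 04:55–05:20, 07:35–08:00.
Windows ≥ 60 min: (none).
That's 0 windows.

0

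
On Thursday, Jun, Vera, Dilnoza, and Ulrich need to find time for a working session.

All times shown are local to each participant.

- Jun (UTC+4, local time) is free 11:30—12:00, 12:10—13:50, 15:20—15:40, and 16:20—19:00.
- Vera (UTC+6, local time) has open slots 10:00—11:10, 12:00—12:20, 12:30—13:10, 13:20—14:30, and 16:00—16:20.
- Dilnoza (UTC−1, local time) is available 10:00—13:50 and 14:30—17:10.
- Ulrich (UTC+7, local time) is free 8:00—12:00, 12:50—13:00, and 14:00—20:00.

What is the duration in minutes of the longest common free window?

Jun → UTC: 07:30–08:00, 08:10–09:50, 11:20–11:40, 12:20–15:00.
Vera → UTC: 04:00–05:10, 06:00–06:20, 06:30–07:10, 07:20–08:30, 10:00–10:20.
Dilnoza → UTC: 11:00–14:50, 15:30–18:10.
Ulrich → UTC: 01:00–05:00, 05:50–06:00, 07:00–13:00.
Jun ∩ Vera: 07:30–08:00, 08:10–08:30.
Jun ∩ Vera ∩ Dilnoza: (none).
Jun ∩ Vera ∩ Dilnoza ∩ Ulrich: (none).
No common window.

0 minutes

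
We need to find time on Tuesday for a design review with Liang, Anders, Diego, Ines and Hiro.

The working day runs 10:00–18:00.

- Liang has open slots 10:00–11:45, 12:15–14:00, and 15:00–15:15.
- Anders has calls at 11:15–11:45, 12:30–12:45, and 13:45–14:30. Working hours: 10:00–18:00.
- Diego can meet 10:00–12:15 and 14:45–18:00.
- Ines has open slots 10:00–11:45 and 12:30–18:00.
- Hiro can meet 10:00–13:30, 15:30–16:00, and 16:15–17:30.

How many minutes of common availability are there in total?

Anders free within 10:00–18:00: 10:00–11:15, 11:45–12:30, 12:45–13:45, 14:30–18:00.
Liang ∩ Anders: 10:00–11:15, 12:15–12:30, 12:45–13:45, 15:00–15:15.
Liang ∩ Anders ∩ Diego: 10:00–11:15, 15:00–15:15.
Liang ∩ Anders ∩ Diego ∩ Ines: 10:00–11:15, 15:00–15:15.
Liang ∩ Anders ∩ Diego ∩ Ines ∩ Hiro: 10:00–11:15.
Total common minutes: 75.

75 minutes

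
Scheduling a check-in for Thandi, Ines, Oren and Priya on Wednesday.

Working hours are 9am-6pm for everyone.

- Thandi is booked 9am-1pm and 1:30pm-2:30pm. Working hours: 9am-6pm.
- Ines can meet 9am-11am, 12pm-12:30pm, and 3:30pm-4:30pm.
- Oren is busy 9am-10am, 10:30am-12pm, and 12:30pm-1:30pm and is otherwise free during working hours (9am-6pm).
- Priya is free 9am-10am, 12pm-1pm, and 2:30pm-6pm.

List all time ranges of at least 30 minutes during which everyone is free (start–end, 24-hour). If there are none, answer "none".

15:30–16:30

Thandi free within 09:00–18:00: 13:00–13:30, 14:30–18:00.
Oren free within 09:00–18:00: 10:00–10:30, 12:00–12:30, 13:30–18:00.
Thandi ∩ Ines: 15:30–16:30.
Thandi ∩ Ines ∩ Oren: 15:30–16:30.
Thandi ∩ Ines ∩ Oren ∩ Priya: 15:30–16:30.
Windows ≥ 30 min: 15:30–16:30.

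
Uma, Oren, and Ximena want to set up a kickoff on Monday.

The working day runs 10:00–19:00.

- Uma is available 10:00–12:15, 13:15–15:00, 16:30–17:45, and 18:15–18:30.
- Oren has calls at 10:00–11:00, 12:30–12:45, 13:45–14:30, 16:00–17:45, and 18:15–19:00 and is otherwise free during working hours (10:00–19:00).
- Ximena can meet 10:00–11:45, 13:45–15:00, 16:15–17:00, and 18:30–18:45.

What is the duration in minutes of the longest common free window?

Oren free within 10:00–19:00: 11:00–12:30, 12:45–13:45, 14:30–16:00, 17:45–18:15.
Uma ∩ Oren: 11:00–12:15, 13:15–13:45, 14:30–15:00.
Uma ∩ Oren ∩ Ximena: 11:00–11:45, 14:30–15:00.
Common window lengths: 45, 30 min; longest is 45.

45 minutes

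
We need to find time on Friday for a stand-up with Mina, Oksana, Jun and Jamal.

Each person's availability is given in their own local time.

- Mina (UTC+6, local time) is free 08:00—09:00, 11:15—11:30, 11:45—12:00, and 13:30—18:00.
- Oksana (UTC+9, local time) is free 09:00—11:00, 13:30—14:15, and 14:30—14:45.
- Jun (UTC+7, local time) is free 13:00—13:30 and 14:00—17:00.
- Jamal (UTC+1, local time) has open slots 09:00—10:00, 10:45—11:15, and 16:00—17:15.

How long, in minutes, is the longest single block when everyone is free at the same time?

0 minutes

Mina → UTC: 02:00–03:00, 05:15–05:30, 05:45–06:00, 07:30–12:00.
Oksana → UTC: 00:00–02:00, 04:30–05:15, 05:30–05:45.
Jun → UTC: 06:00–06:30, 07:00–10:00.
Jamal → UTC: 08:00–09:00, 09:45–10:15, 15:00–16:15.
Mina ∩ Oksana: (none).
Mina ∩ Oksana ∩ Jun: (none).
Mina ∩ Oksana ∩ Jun ∩ Jamal: (none).
No common window.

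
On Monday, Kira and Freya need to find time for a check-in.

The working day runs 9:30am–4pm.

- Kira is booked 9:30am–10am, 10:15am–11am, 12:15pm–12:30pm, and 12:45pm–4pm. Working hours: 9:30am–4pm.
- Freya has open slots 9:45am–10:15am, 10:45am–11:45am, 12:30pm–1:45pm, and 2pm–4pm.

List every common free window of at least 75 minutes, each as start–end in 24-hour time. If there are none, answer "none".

none

Kira free within 09:30–16:00: 10:00–10:15, 11:00–12:15, 12:30–12:45.
Kira ∩ Freya: 10:00–10:15, 11:00–11:45, 12:30–12:45.
Windows ≥ 75 min: (none).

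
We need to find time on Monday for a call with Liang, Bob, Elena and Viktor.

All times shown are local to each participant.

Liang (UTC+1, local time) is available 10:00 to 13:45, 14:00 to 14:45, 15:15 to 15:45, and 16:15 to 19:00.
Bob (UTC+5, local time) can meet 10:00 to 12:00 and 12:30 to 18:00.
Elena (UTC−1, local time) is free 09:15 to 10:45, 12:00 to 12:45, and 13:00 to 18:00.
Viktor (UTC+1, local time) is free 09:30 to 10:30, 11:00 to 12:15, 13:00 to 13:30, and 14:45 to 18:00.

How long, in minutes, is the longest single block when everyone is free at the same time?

Liang → UTC: 09:00–12:45, 13:00–13:45, 14:15–14:45, 15:15–18:00.
Bob → UTC: 05:00–07:00, 07:30–13:00.
Elena → UTC: 10:15–11:45, 13:00–13:45, 14:00–19:00.
Viktor → UTC: 08:30–09:30, 10:00–11:15, 12:00–12:30, 13:45–17:00.
Liang ∩ Bob: 09:00–12:45.
Liang ∩ Bob ∩ Elena: 10:15–11:45.
Liang ∩ Bob ∩ Elena ∩ Viktor: 10:15–11:15.
Single common window of 60 minutes.

60 minutes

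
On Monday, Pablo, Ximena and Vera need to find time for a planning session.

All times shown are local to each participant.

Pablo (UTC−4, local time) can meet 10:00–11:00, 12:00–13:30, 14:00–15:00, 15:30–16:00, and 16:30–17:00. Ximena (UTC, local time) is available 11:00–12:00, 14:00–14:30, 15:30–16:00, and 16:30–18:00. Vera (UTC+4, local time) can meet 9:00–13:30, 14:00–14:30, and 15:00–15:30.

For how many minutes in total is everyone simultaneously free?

Pablo → UTC: 14:00–15:00, 16:00–17:30, 18:00–19:00, 19:30–20:00, 20:30–21:00.
Ximena → UTC: 11:00–12:00, 14:00–14:30, 15:30–16:00, 16:30–18:00.
Vera → UTC: 05:00–09:30, 10:00–10:30, 11:00–11:30.
Pablo ∩ Ximena: 14:00–14:30, 16:30–17:30.
Pablo ∩ Ximena ∩ Vera: (none).
Total common minutes: 0.

0 minutes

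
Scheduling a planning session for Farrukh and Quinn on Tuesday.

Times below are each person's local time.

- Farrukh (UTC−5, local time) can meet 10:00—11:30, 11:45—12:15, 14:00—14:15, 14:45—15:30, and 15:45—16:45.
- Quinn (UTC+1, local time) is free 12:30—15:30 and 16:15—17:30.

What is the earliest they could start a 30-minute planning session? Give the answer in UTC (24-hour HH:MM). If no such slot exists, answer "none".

15:15

Farrukh → UTC: 15:00–16:30, 16:45–17:15, 19:00–19:15, 19:45–20:30, 20:45–21:45.
Quinn → UTC: 11:30–14:30, 15:15–16:30.
Farrukh ∩ Quinn: 15:15–16:30.
Windows ≥ 30 min: 15:15–16:30.
Earliest such window starts at 15:15.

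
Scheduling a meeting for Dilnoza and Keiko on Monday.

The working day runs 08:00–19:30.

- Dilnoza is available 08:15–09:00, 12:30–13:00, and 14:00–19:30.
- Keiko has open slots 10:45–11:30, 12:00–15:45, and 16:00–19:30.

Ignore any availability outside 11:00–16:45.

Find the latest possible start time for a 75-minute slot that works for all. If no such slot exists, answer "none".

14:30

Dilnoza ∩ Keiko: 12:30–13:00, 14:00–15:45, 16:00–19:30.
Restricted to 11:00–16:45: 12:30–13:00, 14:00–15:45, 16:00–16:45.
Windows ≥ 75 min: 14:00–15:45.
Latest start in the last window 14:00–15:45 is 15:45 − 75 min = 14:30.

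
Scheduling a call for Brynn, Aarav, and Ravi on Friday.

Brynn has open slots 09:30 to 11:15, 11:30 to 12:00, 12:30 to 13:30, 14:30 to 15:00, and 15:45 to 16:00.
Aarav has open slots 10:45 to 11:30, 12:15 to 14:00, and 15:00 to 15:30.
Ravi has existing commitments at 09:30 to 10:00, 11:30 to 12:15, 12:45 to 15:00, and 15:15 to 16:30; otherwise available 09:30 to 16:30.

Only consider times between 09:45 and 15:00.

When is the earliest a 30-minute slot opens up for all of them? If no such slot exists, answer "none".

Ravi free within 09:30–16:30: 10:00–11:30, 12:15–12:45, 15:00–15:15.
Brynn ∩ Aarav: 10:45–11:15, 12:30–13:30.
Brynn ∩ Aarav ∩ Ravi: 10:45–11:15, 12:30–12:45.
Restricted to 09:45–15:00: 10:45–11:15, 12:30–12:45.
Windows ≥ 30 min: 10:45–11:15.
Earliest such window starts at 10:45.

10:45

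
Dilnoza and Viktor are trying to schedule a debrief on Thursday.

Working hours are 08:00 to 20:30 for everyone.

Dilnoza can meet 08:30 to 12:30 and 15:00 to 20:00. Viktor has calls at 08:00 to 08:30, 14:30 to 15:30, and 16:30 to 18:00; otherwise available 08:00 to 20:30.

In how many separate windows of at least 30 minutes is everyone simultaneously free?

Viktor free within 08:00–20:30: 08:30–14:30, 15:30–16:30, 18:00–20:30.
Dilnoza ∩ Viktor: 08:30–12:30, 15:30–16:30, 18:00–20:00.
Windows ≥ 30 min: 08:30–12:30, 15:30–16:30, 18:00–20:00.
That's 3 windows.

3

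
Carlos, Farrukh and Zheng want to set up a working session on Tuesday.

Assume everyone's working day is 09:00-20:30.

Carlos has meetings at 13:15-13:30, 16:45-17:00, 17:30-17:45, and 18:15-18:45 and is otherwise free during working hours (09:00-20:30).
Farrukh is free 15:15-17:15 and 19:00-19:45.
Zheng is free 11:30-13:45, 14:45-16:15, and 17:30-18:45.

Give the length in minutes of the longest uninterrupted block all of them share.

60 minutes

Carlos free within 09:00–20:30: 09:00–13:15, 13:30–16:45, 17:00–17:30, 17:45–18:15, 18:45–20:30.
Carlos ∩ Farrukh: 15:15–16:45, 17:00–17:15, 19:00–19:45.
Carlos ∩ Farrukh ∩ Zheng: 15:15–16:15.
Single common window of 60 minutes.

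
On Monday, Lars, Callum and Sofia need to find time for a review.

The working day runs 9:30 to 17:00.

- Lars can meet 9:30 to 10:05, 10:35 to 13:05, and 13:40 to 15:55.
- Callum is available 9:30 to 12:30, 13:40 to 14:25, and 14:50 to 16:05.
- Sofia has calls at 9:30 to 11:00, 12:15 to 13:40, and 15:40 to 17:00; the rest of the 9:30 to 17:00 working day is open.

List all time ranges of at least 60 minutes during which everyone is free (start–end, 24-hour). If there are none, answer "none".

Sofia free within 09:30–17:00: 11:00–12:15, 13:40–15:40.
Lars ∩ Callum: 09:30–10:05, 10:35–12:30, 13:40–14:25, 14:50–15:55.
Lars ∩ Callum ∩ Sofia: 11:00–12:15, 13:40–14:25, 14:50–15:40.
Windows ≥ 60 min: 11:00–12:15.

11:00–12:15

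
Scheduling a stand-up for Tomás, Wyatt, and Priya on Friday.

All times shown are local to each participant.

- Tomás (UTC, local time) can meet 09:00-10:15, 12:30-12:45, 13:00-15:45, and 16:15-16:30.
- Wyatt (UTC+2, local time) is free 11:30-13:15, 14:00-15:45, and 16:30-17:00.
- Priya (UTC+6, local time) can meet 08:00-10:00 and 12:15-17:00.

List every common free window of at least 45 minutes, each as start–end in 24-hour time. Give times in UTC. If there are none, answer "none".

09:30–10:15

Tomás → UTC: 09:00–10:15, 12:30–12:45, 13:00–15:45, 16:15–16:30.
Wyatt → UTC: 09:30–11:15, 12:00–13:45, 14:30–15:00.
Priya → UTC: 02:00–04:00, 06:15–11:00.
Tomás ∩ Wyatt: 09:30–10:15, 12:30–12:45, 13:00–13:45, 14:30–15:00.
Tomás ∩ Wyatt ∩ Priya: 09:30–10:15.
Windows ≥ 45 min: 09:30–10:15.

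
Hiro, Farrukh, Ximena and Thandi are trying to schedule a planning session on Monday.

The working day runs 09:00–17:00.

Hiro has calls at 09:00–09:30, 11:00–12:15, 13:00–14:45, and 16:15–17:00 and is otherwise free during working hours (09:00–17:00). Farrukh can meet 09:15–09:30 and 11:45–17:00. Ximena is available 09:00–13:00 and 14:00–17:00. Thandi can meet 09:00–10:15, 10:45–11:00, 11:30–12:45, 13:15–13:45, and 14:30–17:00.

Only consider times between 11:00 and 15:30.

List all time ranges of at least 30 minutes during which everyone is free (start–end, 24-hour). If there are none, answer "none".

Hiro free within 09:00–17:00: 09:30–11:00, 12:15–13:00, 14:45–16:15.
Hiro ∩ Farrukh: 12:15–13:00, 14:45–16:15.
Hiro ∩ Farrukh ∩ Ximena: 12:15–13:00, 14:45–16:15.
Hiro ∩ Farrukh ∩ Ximena ∩ Thandi: 12:15–12:45, 14:45–16:15.
Restricted to 11:00–15:30: 12:15–12:45, 14:45–15:30.
Windows ≥ 30 min: 12:15–12:45, 14:45–15:30.

12:15–12:45, 14:45–15:30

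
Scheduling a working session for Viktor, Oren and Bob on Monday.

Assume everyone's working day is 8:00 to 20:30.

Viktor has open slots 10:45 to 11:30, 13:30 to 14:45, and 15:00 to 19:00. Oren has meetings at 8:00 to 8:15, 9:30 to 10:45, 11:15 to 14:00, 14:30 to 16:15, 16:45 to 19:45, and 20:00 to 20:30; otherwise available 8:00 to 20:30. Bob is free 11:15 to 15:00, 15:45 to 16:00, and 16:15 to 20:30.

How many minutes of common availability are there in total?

60 minutes

Oren free within 08:00–20:30: 08:15–09:30, 10:45–11:15, 14:00–14:30, 16:15–16:45, 19:45–20:00.
Viktor ∩ Oren: 10:45–11:15, 14:00–14:30, 16:15–16:45.
Viktor ∩ Oren ∩ Bob: 14:00–14:30, 16:15–16:45.
Total common minutes: 30 + 30 = 60.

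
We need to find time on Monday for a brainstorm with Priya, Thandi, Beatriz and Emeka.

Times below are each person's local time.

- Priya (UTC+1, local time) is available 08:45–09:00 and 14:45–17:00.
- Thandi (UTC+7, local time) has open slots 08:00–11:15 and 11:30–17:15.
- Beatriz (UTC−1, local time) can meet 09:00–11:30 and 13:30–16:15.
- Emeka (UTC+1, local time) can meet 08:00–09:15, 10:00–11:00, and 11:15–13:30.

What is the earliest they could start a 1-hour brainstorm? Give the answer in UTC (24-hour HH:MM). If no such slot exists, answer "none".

none

Priya → UTC: 07:45–08:00, 13:45–16:00.
Thandi → UTC: 01:00–04:15, 04:30–10:15.
Beatriz → UTC: 10:00–12:30, 14:30–17:15.
Emeka → UTC: 07:00–08:15, 09:00–10:00, 10:15–12:30.
Priya ∩ Thandi: 07:45–08:00.
Priya ∩ Thandi ∩ Beatriz: (none).
Priya ∩ Thandi ∩ Beatriz ∩ Emeka: (none).
Windows ≥ 60 min: (none).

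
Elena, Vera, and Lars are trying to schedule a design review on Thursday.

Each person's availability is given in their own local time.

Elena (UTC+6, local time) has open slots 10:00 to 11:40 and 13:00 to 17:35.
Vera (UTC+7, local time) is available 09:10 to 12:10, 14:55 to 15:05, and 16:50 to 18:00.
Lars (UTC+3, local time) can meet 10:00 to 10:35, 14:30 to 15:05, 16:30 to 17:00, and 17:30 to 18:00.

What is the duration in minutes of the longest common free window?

0 minutes

Elena → UTC: 04:00–05:40, 07:00–11:35.
Vera → UTC: 02:10–05:10, 07:55–08:05, 09:50–11:00.
Lars → UTC: 07:00–07:35, 11:30–12:05, 13:30–14:00, 14:30–15:00.
Elena ∩ Vera: 04:00–05:10, 07:55–08:05, 09:50–11:00.
Elena ∩ Vera ∩ Lars: (none).
No common window.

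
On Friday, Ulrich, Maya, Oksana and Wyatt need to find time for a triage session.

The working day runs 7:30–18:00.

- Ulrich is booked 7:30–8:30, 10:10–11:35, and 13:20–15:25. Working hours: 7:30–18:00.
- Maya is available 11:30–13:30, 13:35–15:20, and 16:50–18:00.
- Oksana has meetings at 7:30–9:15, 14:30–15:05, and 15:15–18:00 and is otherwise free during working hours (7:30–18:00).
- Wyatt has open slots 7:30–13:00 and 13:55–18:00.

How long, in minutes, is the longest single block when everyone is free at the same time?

Ulrich free within 07:30–18:00: 08:30–10:10, 11:35–13:20, 15:25–18:00.
Oksana free within 07:30–18:00: 09:15–14:30, 15:05–15:15.
Ulrich ∩ Maya: 11:35–13:20, 16:50–18:00.
Ulrich ∩ Maya ∩ Oksana: 11:35–13:20.
Ulrich ∩ Maya ∩ Oksana ∩ Wyatt: 11:35–13:00.
Single common window of 85 minutes.

85 minutes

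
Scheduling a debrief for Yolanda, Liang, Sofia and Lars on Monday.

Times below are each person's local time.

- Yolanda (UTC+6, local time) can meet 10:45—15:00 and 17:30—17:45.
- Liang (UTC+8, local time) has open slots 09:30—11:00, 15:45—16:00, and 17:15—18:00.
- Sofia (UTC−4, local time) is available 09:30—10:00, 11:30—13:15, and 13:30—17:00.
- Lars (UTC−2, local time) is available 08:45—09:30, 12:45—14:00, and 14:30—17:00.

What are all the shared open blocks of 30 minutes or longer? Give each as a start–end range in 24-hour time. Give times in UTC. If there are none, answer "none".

none

Yolanda → UTC: 04:45–09:00, 11:30–11:45.
Liang → UTC: 01:30–03:00, 07:45–08:00, 09:15–10:00.
Sofia → UTC: 13:30–14:00, 15:30–17:15, 17:30–21:00.
Lars → UTC: 10:45–11:30, 14:45–16:00, 16:30–19:00.
Yolanda ∩ Liang: 07:45–08:00.
Yolanda ∩ Liang ∩ Sofia: (none).
Yolanda ∩ Liang ∩ Sofia ∩ Lars: (none).
Windows ≥ 30 min: (none).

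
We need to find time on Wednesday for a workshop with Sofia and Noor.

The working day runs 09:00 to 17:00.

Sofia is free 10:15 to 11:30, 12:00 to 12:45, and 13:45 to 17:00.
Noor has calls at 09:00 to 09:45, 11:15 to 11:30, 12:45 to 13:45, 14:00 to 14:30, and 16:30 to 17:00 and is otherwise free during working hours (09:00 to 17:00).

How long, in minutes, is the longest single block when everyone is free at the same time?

120 minutes

Noor free within 09:00–17:00: 09:45–11:15, 11:30–12:45, 13:45–14:00, 14:30–16:30.
Sofia ∩ Noor: 10:15–11:15, 12:00–12:45, 13:45–14:00, 14:30–16:30.
Common window lengths: 60, 45, 15, 120 min; longest is 120.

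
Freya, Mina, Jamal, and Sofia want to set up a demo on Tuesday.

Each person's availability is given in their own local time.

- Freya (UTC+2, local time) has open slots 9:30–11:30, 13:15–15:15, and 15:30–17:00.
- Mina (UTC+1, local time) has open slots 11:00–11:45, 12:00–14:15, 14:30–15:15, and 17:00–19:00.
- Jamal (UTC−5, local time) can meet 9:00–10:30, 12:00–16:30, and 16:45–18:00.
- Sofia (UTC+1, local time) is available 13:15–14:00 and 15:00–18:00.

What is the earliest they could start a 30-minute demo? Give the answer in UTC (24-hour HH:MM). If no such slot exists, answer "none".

Freya → UTC: 07:30–09:30, 11:15–13:15, 13:30–15:00.
Mina → UTC: 10:00–10:45, 11:00–13:15, 13:30–14:15, 16:00–18:00.
Jamal → UTC: 14:00–15:30, 17:00–21:30, 21:45–23:00.
Sofia → UTC: 12:15–13:00, 14:00–17:00.
Freya ∩ Mina: 11:15–13:15, 13:30–14:15.
Freya ∩ Mina ∩ Jamal: 14:00–14:15.
Freya ∩ Mina ∩ Jamal ∩ Sofia: 14:00–14:15.
Windows ≥ 30 min: (none).

none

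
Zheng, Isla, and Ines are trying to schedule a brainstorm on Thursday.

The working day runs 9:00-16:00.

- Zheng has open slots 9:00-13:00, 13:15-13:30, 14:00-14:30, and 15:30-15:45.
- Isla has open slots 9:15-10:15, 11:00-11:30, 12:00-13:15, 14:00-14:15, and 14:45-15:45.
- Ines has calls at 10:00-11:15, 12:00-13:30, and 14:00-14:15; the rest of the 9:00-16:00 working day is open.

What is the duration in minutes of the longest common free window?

Ines free within 09:00–16:00: 09:00–10:00, 11:15–12:00, 13:30–14:00, 14:15–16:00.
Zheng ∩ Isla: 09:15–10:15, 11:00–11:30, 12:00–13:00, 14:00–14:15, 15:30–15:45.
Zheng ∩ Isla ∩ Ines: 09:15–10:00, 11:15–11:30, 15:30–15:45.
Common window lengths: 45, 15, 15 min; longest is 45.

45 minutes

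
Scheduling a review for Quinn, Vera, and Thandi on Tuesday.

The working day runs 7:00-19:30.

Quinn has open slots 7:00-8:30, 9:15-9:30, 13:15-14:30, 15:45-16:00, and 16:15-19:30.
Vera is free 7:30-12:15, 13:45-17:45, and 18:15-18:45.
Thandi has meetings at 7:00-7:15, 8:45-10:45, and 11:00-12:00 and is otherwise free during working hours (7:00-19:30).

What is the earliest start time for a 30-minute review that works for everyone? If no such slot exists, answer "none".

07:30

Thandi free within 07:00–19:30: 07:15–08:45, 10:45–11:00, 12:00–19:30.
Quinn ∩ Vera: 07:30–08:30, 09:15–09:30, 13:45–14:30, 15:45–16:00, 16:15–17:45, 18:15–18:45.
Quinn ∩ Vera ∩ Thandi: 07:30–08:30, 13:45–14:30, 15:45–16:00, 16:15–17:45, 18:15–18:45.
Windows ≥ 30 min: 07:30–08:30, 13:45–14:30, 16:15–17:45, 18:15–18:45.
Earliest such window starts at 07:30.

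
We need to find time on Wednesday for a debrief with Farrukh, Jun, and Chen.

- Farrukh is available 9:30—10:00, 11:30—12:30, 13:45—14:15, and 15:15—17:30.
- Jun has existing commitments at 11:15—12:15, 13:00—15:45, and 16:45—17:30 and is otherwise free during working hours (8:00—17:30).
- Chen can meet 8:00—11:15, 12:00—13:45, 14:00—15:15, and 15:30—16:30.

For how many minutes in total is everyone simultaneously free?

Jun free within 08:00–17:30: 08:00–11:15, 12:15–13:00, 15:45–16:45.
Farrukh ∩ Jun: 09:30–10:00, 12:15–12:30, 15:45–16:45.
Farrukh ∩ Jun ∩ Chen: 09:30–10:00, 12:15–12:30, 15:45–16:30.
Total common minutes: 30 + 15 + 45 = 90.

90 minutes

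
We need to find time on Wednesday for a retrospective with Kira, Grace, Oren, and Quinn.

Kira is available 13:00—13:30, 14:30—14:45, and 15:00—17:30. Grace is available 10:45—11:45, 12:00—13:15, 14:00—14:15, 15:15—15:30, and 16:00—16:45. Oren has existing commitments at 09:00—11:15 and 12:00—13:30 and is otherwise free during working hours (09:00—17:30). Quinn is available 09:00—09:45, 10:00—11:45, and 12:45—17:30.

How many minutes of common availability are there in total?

60 minutes

Oren free within 09:00–17:30: 11:15–12:00, 13:30–17:30.
Kira ∩ Grace: 13:00–13:15, 15:15–15:30, 16:00–16:45.
Kira ∩ Grace ∩ Oren: 15:15–15:30, 16:00–16:45.
Kira ∩ Grace ∩ Oren ∩ Quinn: 15:15–15:30, 16:00–16:45.
Total common minutes: 15 + 45 = 60.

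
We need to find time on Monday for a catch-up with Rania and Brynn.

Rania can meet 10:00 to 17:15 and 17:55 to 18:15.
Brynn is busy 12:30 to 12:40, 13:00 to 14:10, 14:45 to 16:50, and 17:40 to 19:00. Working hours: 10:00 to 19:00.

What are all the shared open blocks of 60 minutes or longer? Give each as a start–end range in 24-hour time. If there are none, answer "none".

10:00–12:30

Brynn free within 10:00–19:00: 10:00–12:30, 12:40–13:00, 14:10–14:45, 16:50–17:40.
Rania ∩ Brynn: 10:00–12:30, 12:40–13:00, 14:10–14:45, 16:50–17:15.
Windows ≥ 60 min: 10:00–12:30.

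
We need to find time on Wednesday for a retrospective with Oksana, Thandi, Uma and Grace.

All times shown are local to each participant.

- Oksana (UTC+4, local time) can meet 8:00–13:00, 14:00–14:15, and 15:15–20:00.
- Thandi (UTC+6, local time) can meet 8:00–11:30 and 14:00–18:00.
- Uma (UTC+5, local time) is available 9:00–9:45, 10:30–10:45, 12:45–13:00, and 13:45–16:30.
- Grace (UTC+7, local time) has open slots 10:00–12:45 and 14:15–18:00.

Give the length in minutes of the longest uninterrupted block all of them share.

Oksana → UTC: 04:00–09:00, 10:00–10:15, 11:15–16:00.
Thandi → UTC: 02:00–05:30, 08:00–12:00.
Uma → UTC: 04:00–04:45, 05:30–05:45, 07:45–08:00, 08:45–11:30.
Grace → UTC: 03:00–05:45, 07:15–11:00.
Oksana ∩ Thandi: 04:00–05:30, 08:00–09:00, 10:00–10:15, 11:15–12:00.
Oksana ∩ Thandi ∩ Uma: 04:00–04:45, 08:45–09:00, 10:00–10:15, 11:15–11:30.
Oksana ∩ Thandi ∩ Uma ∩ Grace: 04:00–04:45, 08:45–09:00, 10:00–10:15.
Common window lengths: 45, 15, 15 min; longest is 45.

45 minutes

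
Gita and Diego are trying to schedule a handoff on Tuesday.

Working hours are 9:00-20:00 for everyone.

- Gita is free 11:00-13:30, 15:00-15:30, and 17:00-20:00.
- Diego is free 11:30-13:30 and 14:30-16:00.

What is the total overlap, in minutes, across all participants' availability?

Gita ∩ Diego: 11:30–13:30, 15:00–15:30.
Total common minutes: 120 + 30 = 150.

150 minutes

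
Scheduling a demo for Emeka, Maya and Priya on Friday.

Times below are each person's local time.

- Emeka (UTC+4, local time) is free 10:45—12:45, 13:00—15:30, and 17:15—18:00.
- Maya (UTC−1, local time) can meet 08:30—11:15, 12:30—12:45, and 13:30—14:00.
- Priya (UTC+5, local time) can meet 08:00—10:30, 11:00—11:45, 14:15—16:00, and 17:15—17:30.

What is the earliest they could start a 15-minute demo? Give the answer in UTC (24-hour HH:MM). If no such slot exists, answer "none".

09:30

Emeka → UTC: 06:45–08:45, 09:00–11:30, 13:15–14:00.
Maya → UTC: 09:30–12:15, 13:30–13:45, 14:30–15:00.
Priya → UTC: 03:00–05:30, 06:00–06:45, 09:15–11:00, 12:15–12:30.
Emeka ∩ Maya: 09:30–11:30, 13:30–13:45.
Emeka ∩ Maya ∩ Priya: 09:30–11:00.
Windows ≥ 15 min: 09:30–11:00.
Earliest such window starts at 09:30.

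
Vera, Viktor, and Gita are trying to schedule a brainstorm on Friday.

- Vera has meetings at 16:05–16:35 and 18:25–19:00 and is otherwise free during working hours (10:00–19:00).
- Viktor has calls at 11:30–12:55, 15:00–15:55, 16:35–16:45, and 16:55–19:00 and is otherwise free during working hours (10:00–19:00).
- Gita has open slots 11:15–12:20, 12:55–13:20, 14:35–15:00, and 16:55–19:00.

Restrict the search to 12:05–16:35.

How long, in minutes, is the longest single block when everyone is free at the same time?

Vera free within 10:00–19:00: 10:00–16:05, 16:35–18:25.
Viktor free within 10:00–19:00: 10:00–11:30, 12:55–15:00, 15:55–16:35, 16:45–16:55.
Vera ∩ Viktor: 10:00–11:30, 12:55–15:00, 15:55–16:05, 16:45–16:55.
Vera ∩ Viktor ∩ Gita: 11:15–11:30, 12:55–13:20, 14:35–15:00.
Restricted to 12:05–16:35: 12:55–13:20, 14:35–15:00.
Common window lengths: 25, 25 min; longest is 25.

25 minutes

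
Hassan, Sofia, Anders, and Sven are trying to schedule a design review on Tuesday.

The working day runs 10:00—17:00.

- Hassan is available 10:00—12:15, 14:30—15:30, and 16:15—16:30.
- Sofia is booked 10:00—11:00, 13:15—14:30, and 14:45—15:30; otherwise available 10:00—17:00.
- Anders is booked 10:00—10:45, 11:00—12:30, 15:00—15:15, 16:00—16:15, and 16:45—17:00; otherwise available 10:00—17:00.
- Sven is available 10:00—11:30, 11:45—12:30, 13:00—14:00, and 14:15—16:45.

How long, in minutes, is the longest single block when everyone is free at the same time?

15 minutes

Sofia free within 10:00–17:00: 11:00–13:15, 14:30–14:45, 15:30–17:00.
Anders free within 10:00–17:00: 10:45–11:00, 12:30–15:00, 15:15–16:00, 16:15–16:45.
Hassan ∩ Sofia: 11:00–12:15, 14:30–14:45, 16:15–16:30.
Hassan ∩ Sofia ∩ Anders: 14:30–14:45, 16:15–16:30.
Hassan ∩ Sofia ∩ Anders ∩ Sven: 14:30–14:45, 16:15–16:30.
Common window lengths: 15, 15 min; longest is 15.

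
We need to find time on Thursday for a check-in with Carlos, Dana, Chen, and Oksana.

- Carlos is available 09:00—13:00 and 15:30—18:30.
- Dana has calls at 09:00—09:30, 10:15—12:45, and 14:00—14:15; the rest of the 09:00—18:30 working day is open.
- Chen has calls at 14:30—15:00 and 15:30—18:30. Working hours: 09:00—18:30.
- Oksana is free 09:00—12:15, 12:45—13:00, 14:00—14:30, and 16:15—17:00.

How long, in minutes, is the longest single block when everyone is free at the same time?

Dana free within 09:00–18:30: 09:30–10:15, 12:45–14:00, 14:15–18:30.
Chen free within 09:00–18:30: 09:00–14:30, 15:00–15:30.
Carlos ∩ Dana: 09:30–10:15, 12:45–13:00, 15:30–18:30.
Carlos ∩ Dana ∩ Chen: 09:30–10:15, 12:45–13:00.
Carlos ∩ Dana ∩ Chen ∩ Oksana: 09:30–10:15, 12:45–13:00.
Common window lengths: 45, 15 min; longest is 45.

45 minutes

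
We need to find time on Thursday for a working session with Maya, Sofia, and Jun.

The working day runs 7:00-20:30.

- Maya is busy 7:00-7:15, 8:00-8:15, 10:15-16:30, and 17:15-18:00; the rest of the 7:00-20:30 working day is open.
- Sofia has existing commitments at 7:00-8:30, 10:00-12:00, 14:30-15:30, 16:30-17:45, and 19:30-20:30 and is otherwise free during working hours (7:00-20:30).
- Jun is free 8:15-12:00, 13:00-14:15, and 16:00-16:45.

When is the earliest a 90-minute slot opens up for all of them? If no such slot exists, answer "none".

08:30

Maya free within 07:00–20:30: 07:15–08:00, 08:15–10:15, 16:30–17:15, 18:00–20:30.
Sofia free within 07:00–20:30: 08:30–10:00, 12:00–14:30, 15:30–16:30, 17:45–19:30.
Maya ∩ Sofia: 08:30–10:00, 18:00–19:30.
Maya ∩ Sofia ∩ Jun: 08:30–10:00.
Windows ≥ 90 min: 08:30–10:00.
Earliest such window starts at 08:30.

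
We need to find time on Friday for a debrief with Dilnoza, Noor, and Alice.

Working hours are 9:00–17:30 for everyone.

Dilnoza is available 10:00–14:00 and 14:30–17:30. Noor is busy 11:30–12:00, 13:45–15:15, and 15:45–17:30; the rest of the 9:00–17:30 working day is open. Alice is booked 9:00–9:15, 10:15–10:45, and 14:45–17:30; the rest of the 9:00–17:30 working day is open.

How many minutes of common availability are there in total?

Noor free within 09:00–17:30: 09:00–11:30, 12:00–13:45, 15:15–15:45.
Alice free within 09:00–17:30: 09:15–10:15, 10:45–14:45.
Dilnoza ∩ Noor: 10:00–11:30, 12:00–13:45, 15:15–15:45.
Dilnoza ∩ Noor ∩ Alice: 10:00–10:15, 10:45–11:30, 12:00–13:45.
Total common minutes: 15 + 45 + 105 = 165.

165 minutes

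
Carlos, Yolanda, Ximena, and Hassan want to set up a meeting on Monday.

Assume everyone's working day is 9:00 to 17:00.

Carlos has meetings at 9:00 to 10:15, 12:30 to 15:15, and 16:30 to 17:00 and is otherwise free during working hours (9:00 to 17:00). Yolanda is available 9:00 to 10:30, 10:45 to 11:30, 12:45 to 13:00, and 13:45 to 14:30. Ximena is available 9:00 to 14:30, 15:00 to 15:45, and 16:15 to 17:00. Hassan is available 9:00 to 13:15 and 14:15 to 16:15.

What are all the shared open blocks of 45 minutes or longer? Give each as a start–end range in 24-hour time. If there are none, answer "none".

10:45–11:30

Carlos free within 09:00–17:00: 10:15–12:30, 15:15–16:30.
Carlos ∩ Yolanda: 10:15–10:30, 10:45–11:30.
Carlos ∩ Yolanda ∩ Ximena: 10:15–10:30, 10:45–11:30.
Carlos ∩ Yolanda ∩ Ximena ∩ Hassan: 10:15–10:30, 10:45–11:30.
Windows ≥ 45 min: 10:45–11:30.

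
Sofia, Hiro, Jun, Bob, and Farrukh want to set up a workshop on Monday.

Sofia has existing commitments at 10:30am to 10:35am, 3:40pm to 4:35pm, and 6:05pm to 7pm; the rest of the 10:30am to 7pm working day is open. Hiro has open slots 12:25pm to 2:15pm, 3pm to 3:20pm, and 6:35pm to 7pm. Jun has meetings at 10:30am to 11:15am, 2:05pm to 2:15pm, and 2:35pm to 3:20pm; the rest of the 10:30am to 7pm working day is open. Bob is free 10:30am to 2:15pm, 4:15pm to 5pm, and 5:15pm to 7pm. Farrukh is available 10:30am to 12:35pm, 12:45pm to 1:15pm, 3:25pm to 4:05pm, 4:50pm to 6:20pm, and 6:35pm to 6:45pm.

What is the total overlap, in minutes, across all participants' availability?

40 minutes

Sofia free within 10:30–19:00: 10:35–15:40, 16:35–18:05.
Jun free within 10:30–19:00: 11:15–14:05, 14:15–14:35, 15:20–19:00.
Sofia ∩ Hiro: 12:25–14:15, 15:00–15:20.
Sofia ∩ Hiro ∩ Jun: 12:25–14:05.
Sofia ∩ Hiro ∩ Jun ∩ Bob: 12:25–14:05.
Sofia ∩ Hiro ∩ Jun ∩ Bob ∩ Farrukh: 12:25–12:35, 12:45–13:15.
Total common minutes: 10 + 30 = 40.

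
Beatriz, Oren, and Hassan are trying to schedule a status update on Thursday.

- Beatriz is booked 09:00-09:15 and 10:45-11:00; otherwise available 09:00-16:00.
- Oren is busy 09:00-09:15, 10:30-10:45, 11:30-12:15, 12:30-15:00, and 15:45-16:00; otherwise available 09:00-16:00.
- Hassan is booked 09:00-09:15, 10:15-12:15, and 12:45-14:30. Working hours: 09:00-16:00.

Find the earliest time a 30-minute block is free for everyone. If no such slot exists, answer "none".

09:15

Beatriz free within 09:00–16:00: 09:15–10:45, 11:00–16:00.
Oren free within 09:00–16:00: 09:15–10:30, 10:45–11:30, 12:15–12:30, 15:00–15:45.
Hassan free within 09:00–16:00: 09:15–10:15, 12:15–12:45, 14:30–16:00.
Beatriz ∩ Oren: 09:15–10:30, 11:00–11:30, 12:15–12:30, 15:00–15:45.
Beatriz ∩ Oren ∩ Hassan: 09:15–10:15, 12:15–12:30, 15:00–15:45.
Windows ≥ 30 min: 09:15–10:15, 15:00–15:45.
Earliest such window starts at 09:15.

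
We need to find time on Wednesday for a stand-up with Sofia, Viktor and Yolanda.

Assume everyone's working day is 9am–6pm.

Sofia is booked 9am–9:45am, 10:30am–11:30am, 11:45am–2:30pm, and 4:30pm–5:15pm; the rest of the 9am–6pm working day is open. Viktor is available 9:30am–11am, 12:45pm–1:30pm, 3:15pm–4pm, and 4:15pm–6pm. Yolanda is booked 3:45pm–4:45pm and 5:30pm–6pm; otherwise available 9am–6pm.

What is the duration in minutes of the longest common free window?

45 minutes

Sofia free within 09:00–18:00: 09:45–10:30, 11:30–11:45, 14:30–16:30, 17:15–18:00.
Yolanda free within 09:00–18:00: 09:00–15:45, 16:45–17:30.
Sofia ∩ Viktor: 09:45–10:30, 15:15–16:00, 16:15–16:30, 17:15–18:00.
Sofia ∩ Viktor ∩ Yolanda: 09:45–10:30, 15:15–15:45, 17:15–17:30.
Common window lengths: 45, 30, 15 min; longest is 45.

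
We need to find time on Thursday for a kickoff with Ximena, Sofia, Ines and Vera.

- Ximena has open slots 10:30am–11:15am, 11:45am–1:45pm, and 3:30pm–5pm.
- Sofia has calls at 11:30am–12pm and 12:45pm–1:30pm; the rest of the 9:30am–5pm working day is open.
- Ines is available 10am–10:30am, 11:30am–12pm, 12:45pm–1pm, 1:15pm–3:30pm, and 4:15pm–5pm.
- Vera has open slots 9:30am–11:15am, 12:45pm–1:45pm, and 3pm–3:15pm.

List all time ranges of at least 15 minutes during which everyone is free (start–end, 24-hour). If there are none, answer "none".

Sofia free within 09:30–17:00: 09:30–11:30, 12:00–12:45, 13:30–17:00.
Ximena ∩ Sofia: 10:30–11:15, 12:00–12:45, 13:30–13:45, 15:30–17:00.
Ximena ∩ Sofia ∩ Ines: 13:30–13:45, 16:15–17:00.
Ximena ∩ Sofia ∩ Ines ∩ Vera: 13:30–13:45.
Windows ≥ 15 min: 13:30–13:45.

13:30–13:45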